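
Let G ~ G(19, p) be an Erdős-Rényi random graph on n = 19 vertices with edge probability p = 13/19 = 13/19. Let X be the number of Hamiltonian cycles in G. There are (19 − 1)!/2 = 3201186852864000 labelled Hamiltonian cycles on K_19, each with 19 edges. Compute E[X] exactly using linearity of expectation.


K_19 has (19 − 1)!/2 = 3201186852864000 labelled Hamiltonian cycles.
For each such Hamiltonian cycle H, let X_H = 1 if all 19 edges of H are present in G. Then P[X_H = 1] = p^{19} = (13/19)^{19} = 1461920290375446110677/1978419655660313589123979.
By linearity of expectation: E[X] = Σ_H E[X_H] = 3201186852864000 · p^{19} = 3201186852864000 · 1461920290375446110677/1978419655660313589123979 = 4679880013484999364018134658428928000/1978419655660313589123979.
Numerically: E[X] ≈ 2.3655e+12.

E[X] = 3201186852864000 · (13/19)^{19} = 4679880013484999364018134658428928000/1978419655660313589123979 ≈ 2.3655e+12.


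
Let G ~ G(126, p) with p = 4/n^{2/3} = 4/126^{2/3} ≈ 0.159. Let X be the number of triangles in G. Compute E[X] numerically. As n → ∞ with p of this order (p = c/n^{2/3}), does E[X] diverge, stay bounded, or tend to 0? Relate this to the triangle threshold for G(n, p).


Number of potential triangles: C(126, 3) = 325500.
Each occurs with probability p³ ≈ (0.159)³ ≈ 4.03124e-03.
By linearity: E[X] = C(126, 3)·p³ ≈ 325500 · 4.03124e-03 ≈ 1312.169.
Since α = 2/3 < 1, p = c/n^{2/3} ≫ 1/n is above the triangle threshold p ~ 1/n. Asymptotically E[X] ~ (c³/6)·n^{3(1−α)} = (4³/6)·n^{1} → ∞; triangles are abundant w.h.p.

E[X] ≈ 1312.169; in regime p = Θ(1/n^{2/3}) E[X] diverges (above the triangle threshold p ~ 1/n).


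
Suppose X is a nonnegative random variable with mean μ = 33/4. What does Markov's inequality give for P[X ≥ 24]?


μ = E[X] = 33/4, a = 24.
Markov: P[X ≥ 24] ≤ μ/a = (33/4)/24 = 11/32.
Numerically: ≈ 0.344.
(Since a = 24 > μ = 8.250, the bound 11/32 is < 1 and informative.)

P[X ≥ 24] ≤ 11/32 ≈ 0.344.


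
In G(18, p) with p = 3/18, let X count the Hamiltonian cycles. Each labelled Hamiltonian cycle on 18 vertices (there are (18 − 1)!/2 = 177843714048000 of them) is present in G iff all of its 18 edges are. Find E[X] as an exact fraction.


K_18 has (18 − 1)!/2 = 177843714048000 labelled Hamiltonian cycles.
For each such Hamiltonian cycle H, let X_H = 1 if all 18 edges of H are present in G. Then P[X_H = 1] = p^{18} = (1/6)^{18} = 1/101559956668416.
By linearity of expectation: E[X] = Σ_H E[X_H] = 177843714048000 · p^{18} = 177843714048000 · 1/101559956668416 = 14889875/8503056.
Numerically: E[X] ≈ 1.75112.

E[X] = 177843714048000 · (1/6)^{18} = 14889875/8503056 ≈ 1.75112.


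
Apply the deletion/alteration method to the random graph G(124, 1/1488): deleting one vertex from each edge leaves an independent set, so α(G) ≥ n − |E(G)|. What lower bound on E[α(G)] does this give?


E[|E(G)|] = C(124, 2)·p = 7626 · (1/1488) = 41/8.
E[α(G)] ≥ n − E[|E(G)|] = 124 − 41/8 = 951/8.
Numerically: ≈ 118.8750.
(This is only a lower bound; the true E[α(G)] may be larger.)

E[α(G)] ≥ 951/8 ≈ 118.8750.


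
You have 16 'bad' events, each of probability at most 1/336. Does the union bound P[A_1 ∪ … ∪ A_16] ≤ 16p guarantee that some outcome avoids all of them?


Union bound: P[∪_{i=1}^{16} A_i] ≤ Σ_i P[A_i] ≤ 16·p = 16·(1/336) = 1/21.
Numerically: 1/21 ≈ 0.047619.
Is 1/21 < 1? YES.
Since P[∪ A_i] ≤ 1/21 < 1, the complement has P[∩ A_i^c] ≥ 1 − 1/21 = 20/21 > 0, so some outcome avoids every A_i.

16·p = 1/21 ≈ 0.047619; existence CERTIFIED by the union bound.


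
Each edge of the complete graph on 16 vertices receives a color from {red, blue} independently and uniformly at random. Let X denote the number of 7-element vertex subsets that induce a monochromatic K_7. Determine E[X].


Let X = Σ_S X_S over the C(16, 7) = 11440 subsets S of size 7, where X_S = 1 if the K_7 on S is monochromatic.
For a fixed S, the K_7 on S has C(7, 2) = 21 edges. P[all 21 edges red] = (1/2)^21, and likewise for blue, so P[monochromatic] = 2·(1/2)^21 = 2^{1 − 21} = 1/1048576.
By linearity of expectation: E[X] = C(16, 7) · 2^{1 − 21} = 11440 · 1/1048576 = 715/65536.
Numerically: E[X] ≈ 0.011.

E[X] = C(16,7)·2^(1−C(7,2)) = 715/65536 ≈ 0.011.


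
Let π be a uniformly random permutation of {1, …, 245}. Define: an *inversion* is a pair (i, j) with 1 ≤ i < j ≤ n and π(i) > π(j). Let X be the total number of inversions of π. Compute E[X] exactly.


Write X = Σ X_I over the C(245, 2) = 29890 pairs i < j, with X_I the indicator of one inversion.
There are 29890 indicators.
For each fixed pair i < j, the values π(i) and π(j) are two distinct elements of {1, …, 245} in uniformly random order; by symmetry P[π(i) > π(j)] = 1/2.
By linearity: E[X] = 29890 · (1/2) = C(245, 2) · (1/2) = 29890/2 = 14945 ≈ 14945.000.

E[X] = 14945 = 14945.000.


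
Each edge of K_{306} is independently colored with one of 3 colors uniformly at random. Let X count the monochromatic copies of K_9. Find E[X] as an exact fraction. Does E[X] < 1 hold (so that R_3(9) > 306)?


E[X] = C(306, 9) · 3^{1 − 36} = 57564745737892900 · 3^{−35} = 57564745737892900/50031545098999707.
As a reduced fraction: E[X] = 57564745737892900/50031545098999707 ≈ 1.1505690.
Is E[X] < 1? NO.
Since E[X] ≥ 1, the first-moment bound is inconclusive at n = 306; it does NOT by itself certify R_3(9) > 306.

E[X] = 57564745737892900/50031545098999707 ≈ 1.1505690; E[X] ≥ 1; first-moment method inconclusive here.


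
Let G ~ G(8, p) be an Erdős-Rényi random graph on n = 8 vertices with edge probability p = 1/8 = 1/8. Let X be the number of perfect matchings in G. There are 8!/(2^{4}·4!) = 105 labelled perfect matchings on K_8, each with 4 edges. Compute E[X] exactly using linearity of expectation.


K_8 has 8!/(2^{4}·4!) = 105 labelled perfect matchings.
For each such perfect matching H, let X_H = 1 if all 4 edges of H are present in G. Then P[X_H = 1] = p^{4} = (1/8)^{4} = 1/4096.
By linearity: E[X] = Σ_H E[X_H] = 105 · p^{4} = 105 · 1/4096 = 105/4096.
Numerically: E[X] ≈ 0.0256348.

E[X] = 105 · (1/8)^{4} = 105/4096 ≈ 0.0256348.


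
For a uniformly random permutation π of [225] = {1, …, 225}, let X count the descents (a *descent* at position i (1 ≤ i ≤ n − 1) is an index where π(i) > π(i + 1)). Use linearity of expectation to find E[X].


Write X = Σ X_I over i = 1, …, 224, with X_I the indicator of one descent.
There are 224 indicators.
For each fixed i, the pair (π(i), π(i+1)) is a uniformly random ordered pair of distinct values from {1, …, 225}; by symmetry P[π(i) > π(i+1)] = 1/2.
By linearity: E[X] = 224 · (1/2) = (225 − 1) · (1/2) = 112 ≈ 112.00000.

E[X] = 112 = 112.00000.


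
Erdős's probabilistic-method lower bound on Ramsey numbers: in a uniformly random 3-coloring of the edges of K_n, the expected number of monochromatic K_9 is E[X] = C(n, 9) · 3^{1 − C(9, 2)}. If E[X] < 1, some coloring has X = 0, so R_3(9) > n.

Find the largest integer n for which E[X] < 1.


We need C(n, 9) · 3^{1 − 36} < 1, i.e. C(n, 9) < 3^{36 − 1} = 50031545098999707.
Check values of n near the boundary:
  n = 296: C(296, 9) = 42513789098994080; 42513789098994080 < 50031545098999707? YES
  n = 297: C(297, 9) = 43842345008337645; 43842345008337645 < 50031545098999707? YES
  n = 298: C(298, 9) = 45207677551849890; 45207677551849890 < 50031545098999707? YES
  n = 299: C(299, 9) = 46610674441390059; 46610674441390059 < 50031545098999707? YES
  n = 300: C(300, 9) = 48052241692154700; 48052241692154700 < 50031545098999707? YES
  n = 301: C(301, 9) = 49533303936090975; 49533303936090975 < 50031545098999707? YES
  n = 302: C(302, 9) = 51054804739588650; 51054804739588650 < 50031545098999707? NO
The largest n with C(n, 9) < 50031545098999707 is n = 301 (where E[X] = 16511101312030325/16677181699666569 ≈ 0.99004). Hence R_3(9) > 301, i.e. R_3(9) ≥ 302.

Largest n = 301; hence R_3(9) > 301.


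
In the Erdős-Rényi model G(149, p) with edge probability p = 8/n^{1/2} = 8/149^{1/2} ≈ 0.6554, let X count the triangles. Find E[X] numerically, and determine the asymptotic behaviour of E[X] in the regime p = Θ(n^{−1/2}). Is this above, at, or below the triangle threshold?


Number of potential triangles: C(149, 3) = 540274.
Each occurs with probability p³ ≈ (0.6554)³ ≈ 2.815079e-01.
By linearity: E[X] = C(149, 3)·p³ ≈ 540274 · 2.815079e-01 ≈ 152091.3891.
Since α = 1/2 < 1, p = c/n^{1/2} ≫ 1/n is above the triangle threshold p ~ 1/n. Asymptotically E[X] ~ (c³/6)·n^{3(1−α)} = (8³/6)·n^{1.5} → ∞; triangles are abundant w.h.p.

E[X] ≈ 152091.3891; in regime p = Θ(1/n^{1/2}) E[X] diverges (above the triangle threshold p ~ 1/n).


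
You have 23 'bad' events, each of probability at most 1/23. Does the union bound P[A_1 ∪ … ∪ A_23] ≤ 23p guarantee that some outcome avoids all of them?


Union bound: P[∪_{i=1}^{23} A_i] ≤ Σ_i P[A_i] ≤ 23·p = 23·(1/23) = 1.
Numerically: 1 ≈ 1.000000.
Is 1 < 1? NO.
Since the bound 1 is ≥ 1, the union bound is uninformative here; it does NOT by itself certify existence.

23·p = 1 ≈ 1.000000; existence NOT certified by the union bound.


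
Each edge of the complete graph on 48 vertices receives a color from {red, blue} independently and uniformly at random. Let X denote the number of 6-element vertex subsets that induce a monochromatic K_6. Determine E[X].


Let X = Σ_S X_S over the C(48, 6) = 12271512 subsets S of size 6, where X_S = 1 if the K_6 on S is monochromatic.
For a fixed S, the K_6 on S has C(6, 2) = 15 edges. P[all 15 edges red] = (1/2)^15, and likewise for blue, so P[monochromatic] = 2·(1/2)^15 = 2^{1 − 15} = 1/16384.
By linearity: E[X] = C(48, 6) · 2^{1 − 15} = 12271512 · 1/16384 = 1533939/2048.
Numerically: E[X] ≈ 748.993652.

E[X] = C(48,6)·2^(1−C(6,2)) = 1533939/2048 ≈ 748.993652.


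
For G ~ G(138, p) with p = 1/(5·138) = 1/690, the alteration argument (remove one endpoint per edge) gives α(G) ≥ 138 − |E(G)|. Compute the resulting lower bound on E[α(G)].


E[|E(G)|] = C(138, 2)·p = 9453 · (1/690) = 137/10.
E[α(G)] ≥ n − E[|E(G)|] = 138 − 137/10 = 1243/10.
Numerically: ≈ 124.300.
(This is only a lower bound; the true E[α(G)] may be larger.)

E[α(G)] ≥ 1243/10 ≈ 124.300.


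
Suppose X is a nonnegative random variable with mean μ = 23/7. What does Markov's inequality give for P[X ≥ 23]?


μ = E[X] = 23/7, a = 23.
Markov: P[X ≥ 23] ≤ μ/a = (23/7)/23 = 1/7.
Numerically: ≈ 0.14286.
(Since a = 23 > μ = 3.28571, the bound 1/7 is < 1 and informative.)

P[X ≥ 23] ≤ 1/7 ≈ 0.14286.


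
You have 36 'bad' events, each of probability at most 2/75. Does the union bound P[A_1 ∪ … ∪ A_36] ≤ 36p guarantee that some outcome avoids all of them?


Union bound: P[∪_{i=1}^{36} A_i] ≤ Σ_i P[A_i] ≤ 36·p = 36·(2/75) = 24/25.
Numerically: 24/25 ≈ 0.960.
Is 24/25 < 1? YES.
Since P[∪ A_i] ≤ 24/25 < 1, the complement has P[∩ A_i^c] ≥ 1 − 24/25 = 1/25 > 0, so some outcome avoids every A_i.

36·p = 24/25 ≈ 0.960; existence CERTIFIED by the union bound.


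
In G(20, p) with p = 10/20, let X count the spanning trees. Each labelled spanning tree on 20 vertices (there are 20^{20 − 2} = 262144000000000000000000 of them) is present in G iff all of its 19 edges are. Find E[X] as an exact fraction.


K_20 has 20^{20 − 2} = 262144000000000000000000 labelled spanning trees.
For each such spanning tree H, let X_H = 1 if all 19 edges of H are present in G. Then P[X_H = 1] = p^{19} = (1/2)^{19} = 1/524288.
By linearity: E[X] = Σ_H E[X_H] = 262144000000000000000000 · p^{19} = 262144000000000000000000 · 1/524288 = 500000000000000000.
Numerically: E[X] ≈ 5e+17.

E[X] = 262144000000000000000000 · (1/2)^{19} = 500000000000000000 ≈ 5e+17.


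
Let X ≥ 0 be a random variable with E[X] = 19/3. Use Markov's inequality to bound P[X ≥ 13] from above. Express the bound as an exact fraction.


μ = E[X] = 19/3, a = 13.
Markov: P[X ≥ 13] ≤ μ/a = (19/3)/13 = 19/39.
Numerically: ≈ 0.4872.
(Since a = 13 > μ = 6.3333, the bound 19/39 is < 1 and informative.)

P[X ≥ 13] ≤ 19/39 ≈ 0.4872.


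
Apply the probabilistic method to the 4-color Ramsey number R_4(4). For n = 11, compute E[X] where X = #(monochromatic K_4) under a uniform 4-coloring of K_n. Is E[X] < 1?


E[X] = C(11, 4) · 4^{1 − 6} = 330 · 4^{−5} = 330/1024.
As a reduced fraction: E[X] = 165/512 ≈ 0.322266.
Is E[X] < 1? YES.
Since E[X] < 1, there exists a 4-coloring of K_{11} with no monochromatic K_4; hence R_4(4) > 11.

E[X] = 165/512 ≈ 0.322266; E[X] < 1, so R_4(4) > 11.


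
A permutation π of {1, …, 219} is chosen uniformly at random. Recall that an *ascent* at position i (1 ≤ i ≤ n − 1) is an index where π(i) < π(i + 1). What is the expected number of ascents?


Write X = Σ X_I over i = 1, …, 218, with X_I the indicator of one ascent.
There are 218 indicators.
For each fixed i, the pair (π(i), π(i+1)) is a uniformly random ordered pair of distinct values from {1, …, 219}; by symmetry P[π(i) < π(i+1)] = 1/2.
By linearity: E[X] = 218 · (1/2) = (219 − 1) · (1/2) = 109 ≈ 109.0000.

E[X] = 109 = 109.0000.


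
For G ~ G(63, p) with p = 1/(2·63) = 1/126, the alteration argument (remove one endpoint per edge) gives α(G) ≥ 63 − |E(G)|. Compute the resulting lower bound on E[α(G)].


E[|E(G)|] = C(63, 2)·p = 1953 · (1/126) = 31/2.
E[α(G)] ≥ n − E[|E(G)|] = 63 − 31/2 = 95/2.
Numerically: ≈ 47.500.
(This is only a lower bound; the true E[α(G)] may be larger.)

E[α(G)] ≥ 95/2 ≈ 47.500.


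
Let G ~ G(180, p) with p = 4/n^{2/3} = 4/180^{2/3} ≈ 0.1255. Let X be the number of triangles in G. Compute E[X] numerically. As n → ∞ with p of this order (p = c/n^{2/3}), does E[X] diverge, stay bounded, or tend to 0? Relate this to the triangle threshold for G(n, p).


Number of potential triangles: C(180, 3) = 955860.
Each occurs with probability p³ ≈ (0.1255)³ ≈ 1.975309e-03.
By linearity: E[X] = C(180, 3)·p³ ≈ 955860 · 1.975309e-03 ≈ 1888.1185.
Since α = 2/3 < 1, p = c/n^{2/3} ≫ 1/n is above the triangle threshold p ~ 1/n. Asymptotically E[X] ~ (c³/6)·n^{3(1−α)} = (4³/6)·n^{1} → ∞; triangles are abundant w.h.p.

E[X] ≈ 1888.1185; in regime p = Θ(1/n^{2/3}) E[X] diverges (above the triangle threshold p ~ 1/n).


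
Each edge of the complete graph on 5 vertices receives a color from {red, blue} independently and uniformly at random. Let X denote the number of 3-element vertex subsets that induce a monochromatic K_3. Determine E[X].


Let X = Σ_S X_S over the C(5, 3) = 10 subsets S of size 3, where X_S = 1 if the K_3 on S is monochromatic.
For a fixed S, the K_3 on S has C(3, 2) = 3 edges. P[all 3 edges red] = (1/2)^3, and likewise for blue, so P[monochromatic] = 2·(1/2)^3 = 2^{1 − 3} = 1/4.
By linearity: E[X] = C(5, 3) · 2^{1 − 3} = 10 · 1/4 = 5/2.
Numerically: E[X] ≈ 2.500.

E[X] = C(5,3)·2^(1−C(3,2)) = 5/2 ≈ 2.500.


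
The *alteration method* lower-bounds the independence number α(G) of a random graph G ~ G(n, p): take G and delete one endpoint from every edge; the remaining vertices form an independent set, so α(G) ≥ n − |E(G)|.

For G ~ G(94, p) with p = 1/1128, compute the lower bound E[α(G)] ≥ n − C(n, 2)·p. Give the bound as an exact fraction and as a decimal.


E[|E(G)|] = C(94, 2)·p = 4371 · (1/1128) = 31/8.
E[α(G)] ≥ n − E[|E(G)|] = 94 − 31/8 = 721/8.
Numerically: ≈ 90.12500.
(This is only a lower bound; the true E[α(G)] may be larger.)

E[α(G)] ≥ 721/8 ≈ 90.12500.


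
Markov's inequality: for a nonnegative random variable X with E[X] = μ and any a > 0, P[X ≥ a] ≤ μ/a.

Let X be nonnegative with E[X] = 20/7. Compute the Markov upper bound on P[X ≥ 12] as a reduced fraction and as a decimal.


μ = E[X] = 20/7, a = 12.
Markov: P[X ≥ 12] ≤ μ/a = (20/7)/12 = 5/21.
Numerically: ≈ 0.23810.
(Since a = 12 > μ = 2.85714, the bound 5/21 is < 1 and informative.)

P[X ≥ 12] ≤ 5/21 ≈ 0.23810.


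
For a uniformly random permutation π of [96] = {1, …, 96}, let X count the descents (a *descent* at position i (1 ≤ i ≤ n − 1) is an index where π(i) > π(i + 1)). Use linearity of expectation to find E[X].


Write X = Σ X_I over i = 1, …, 95, with X_I the indicator of one descent.
There are 95 indicators.
For each fixed i, the pair (π(i), π(i+1)) is a uniformly random ordered pair of distinct values from {1, …, 96}; by symmetry P[π(i) > π(i+1)] = 1/2.
By linearity: E[X] = 95 · (1/2) = (96 − 1) · (1/2) = 95/2 ≈ 47.50000.

E[X] = 95/2 = 47.50000.


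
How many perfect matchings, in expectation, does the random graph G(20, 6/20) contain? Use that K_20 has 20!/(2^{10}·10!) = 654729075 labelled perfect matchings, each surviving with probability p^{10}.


K_20 has 20!/(2^{10}·10!) = 654729075 labelled perfect matchings.
For each such perfect matching H, let X_H = 1 if all 10 edges of H are present in G. Then P[X_H = 1] = p^{10} = (3/10)^{10} = 59049/10000000000.
By linearity of expectation: E[X] = Σ_H E[X_H] = 654729075 · p^{10} = 654729075 · 59049/10000000000 = 1546443885987/400000000.
Numerically: E[X] ≈ 3866.1.

E[X] = 654729075 · (3/10)^{10} = 1546443885987/400000000 ≈ 3866.1.


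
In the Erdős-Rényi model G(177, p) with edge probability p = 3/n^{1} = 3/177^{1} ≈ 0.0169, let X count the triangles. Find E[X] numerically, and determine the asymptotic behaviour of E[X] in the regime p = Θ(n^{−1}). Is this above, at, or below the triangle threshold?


Number of potential triangles: C(177, 3) = 908600.
Each occurs with probability p³ ≈ (0.0169)³ ≈ 4.86905e-06.
By linearity: E[X] = C(177, 3)·p³ ≈ 908600 · 4.86905e-06 ≈ 4.424.
Here α = 1, so p = 3/n is exactly at the triangle threshold p ~ 1/n. Asymptotically E[X] → c³/6 = 3³/6 = 9/2 ≈ 4.500, a bounded constant. In this regime the triangle count is asymptotically Poisson(c³/6).

E[X] ≈ 4.424; in regime p = Θ(1/n^{1}) E[X] stays bounded (at the triangle threshold p ~ 1/n).


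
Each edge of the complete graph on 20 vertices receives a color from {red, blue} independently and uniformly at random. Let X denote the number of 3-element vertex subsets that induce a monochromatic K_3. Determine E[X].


Let X = Σ_S X_S over the C(20, 3) = 1140 subsets S of size 3, where X_S = 1 if the K_3 on S is monochromatic.
For a fixed S, the K_3 on S has C(3, 2) = 3 edges. P[all 3 edges red] = (1/2)^3, and likewise for blue, so P[monochromatic] = 2·(1/2)^3 = 2^{1 − 3} = 1/4.
Summing: E[X] = C(20, 3) · 2^{1 − 3} = 1140 · 1/4 = 285.
Numerically: E[X] ≈ 285.0000.

E[X] = C(20,3)·2^(1−C(3,2)) = 285 ≈ 285.0000.


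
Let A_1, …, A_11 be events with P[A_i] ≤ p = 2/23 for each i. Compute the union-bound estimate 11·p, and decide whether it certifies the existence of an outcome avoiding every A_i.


Union bound: P[∪_{i=1}^{11} A_i] ≤ Σ_i P[A_i] ≤ 11·p = 11·(2/23) = 22/23.
Numerically: 22/23 ≈ 0.9565217.
Is 22/23 < 1? YES.
Since P[∪ A_i] ≤ 22/23 < 1, the complement has P[∩ A_i^c] ≥ 1 − 22/23 = 1/23 > 0, so some outcome avoids every A_i.

11·p = 22/23 ≈ 0.9565217; existence CERTIFIED by the union bound.


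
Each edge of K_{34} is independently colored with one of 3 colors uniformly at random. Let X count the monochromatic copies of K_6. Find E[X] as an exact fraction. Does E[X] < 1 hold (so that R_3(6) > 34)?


E[X] = C(34, 6) · 3^{1 − 15} = 1344904 · 3^{−14} = 1344904/4782969.
As a reduced fraction: E[X] = 1344904/4782969 ≈ 0.2811860.
Is E[X] < 1? YES.
Since E[X] < 1, there exists a 3-coloring of K_{34} with no monochromatic K_6; hence R_3(6) > 34.

E[X] = 1344904/4782969 ≈ 0.2811860; E[X] < 1, so R_3(6) > 34.


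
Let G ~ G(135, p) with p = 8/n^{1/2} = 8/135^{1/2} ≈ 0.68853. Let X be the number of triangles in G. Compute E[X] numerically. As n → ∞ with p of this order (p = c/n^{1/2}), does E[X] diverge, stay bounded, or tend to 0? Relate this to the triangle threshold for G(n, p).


Number of potential triangles: C(135, 3) = 400995.
Each occurs with probability p³ ≈ (0.68853)³ ≈ 3.2641440e-01.
By linearity: E[X] = C(135, 3)·p³ ≈ 400995 · 3.2641440e-01 ≈ 130890.54188.
Since α = 1/2 < 1, p = c/n^{1/2} ≫ 1/n is above the triangle threshold p ~ 1/n. Asymptotically E[X] ~ (c³/6)·n^{3(1−α)} = (8³/6)·n^{1.5} → ∞; triangles are abundant w.h.p.

E[X] ≈ 130890.54188; in regime p = Θ(1/n^{1/2}) E[X] diverges (above the triangle threshold p ~ 1/n).


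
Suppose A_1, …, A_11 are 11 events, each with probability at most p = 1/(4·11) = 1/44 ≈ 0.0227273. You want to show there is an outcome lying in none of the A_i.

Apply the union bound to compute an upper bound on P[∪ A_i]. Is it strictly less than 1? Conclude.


Union bound: P[∪_{i=1}^{11} A_i] ≤ Σ_i P[A_i] ≤ 11·p = 11·(1/44) = 1/4.
Numerically: 1/4 ≈ 0.2500000.
Is 1/4 < 1? YES.
Since P[∪ A_i] ≤ 1/4 < 1, the complement has P[∩ A_i^c] ≥ 1 − 1/4 = 3/4 > 0, so some outcome avoids every A_i.

11·p = 1/4 ≈ 0.2500000; existence CERTIFIED by the union bound.


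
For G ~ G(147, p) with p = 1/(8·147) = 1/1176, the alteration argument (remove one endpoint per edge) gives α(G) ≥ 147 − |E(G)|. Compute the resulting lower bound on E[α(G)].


E[|E(G)|] = C(147, 2)·p = 10731 · (1/1176) = 73/8.
E[α(G)] ≥ n − E[|E(G)|] = 147 − 73/8 = 1103/8.
Numerically: ≈ 137.87500.
(This is only a lower bound; the true E[α(G)] may be larger.)

E[α(G)] ≥ 1103/8 ≈ 137.87500.


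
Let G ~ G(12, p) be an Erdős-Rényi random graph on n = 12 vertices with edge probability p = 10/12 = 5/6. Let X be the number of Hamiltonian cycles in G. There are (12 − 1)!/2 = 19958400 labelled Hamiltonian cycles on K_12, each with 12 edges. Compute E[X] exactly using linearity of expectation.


K_12 has (12 − 1)!/2 = 19958400 labelled Hamiltonian cycles.
For each such Hamiltonian cycle H, let X_H = 1 if all 12 edges of H are present in G. Then P[X_H = 1] = p^{12} = (5/6)^{12} = 244140625/2176782336.
Summing the indicators: E[X] = Σ_H E[X_H] = 19958400 · p^{12} = 19958400 · 244140625/2176782336 = 469970703125/209952.
Numerically: E[X] ≈ 2.238e+06.

E[X] = 19958400 · (5/6)^{12} = 469970703125/209952 ≈ 2.238e+06.


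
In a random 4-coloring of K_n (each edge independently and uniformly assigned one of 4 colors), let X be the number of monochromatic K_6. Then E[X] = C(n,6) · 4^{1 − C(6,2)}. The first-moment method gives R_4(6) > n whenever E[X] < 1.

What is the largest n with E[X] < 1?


We need C(n, 6) · 4^{1 − 15} < 1, i.e. C(n, 6) < 4^{15 − 1} = 268435456.
Check values of n near the boundary:
  n = 77: C(77, 6) = 237093780; 237093780 < 268435456? YES
  n = 78: C(78, 6) = 256851595; 256851595 < 268435456? YES
  n = 79: C(79, 6) = 277962685; 277962685 < 268435456? NO
The largest n with C(n, 6) < 268435456 is n = 78 (where E[X] = 256851595/268435456 ≈ 0.957). Hence R_4(6) > 78, i.e. R_4(6) ≥ 79.

Largest n = 78; hence R_4(6) > 78.


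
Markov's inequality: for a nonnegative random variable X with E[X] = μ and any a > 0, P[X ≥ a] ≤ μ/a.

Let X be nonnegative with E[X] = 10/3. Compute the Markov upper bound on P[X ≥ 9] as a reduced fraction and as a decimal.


μ = E[X] = 10/3, a = 9.
Markov: P[X ≥ 9] ≤ μ/a = (10/3)/9 = 10/27.
Numerically: ≈ 0.3704.
(Since a = 9 > μ = 3.3333, the bound 10/27 is < 1 and informative.)

P[X ≥ 9] ≤ 10/27 ≈ 0.3704.


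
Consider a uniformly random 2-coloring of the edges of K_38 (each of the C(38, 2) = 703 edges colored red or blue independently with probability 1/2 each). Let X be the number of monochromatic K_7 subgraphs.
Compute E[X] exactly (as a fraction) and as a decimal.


Let X = Σ_S X_S over the C(38, 7) = 12620256 subsets S of size 7, where X_S = 1 if the K_7 on S is monochromatic.
For a fixed S, the K_7 on S has C(7, 2) = 21 edges. P[all 21 edges red] = (1/2)^21, and likewise for blue, so P[monochromatic] = 2·(1/2)^21 = 2^{1 − 21} = 1/1048576.
By linearity of expectation: E[X] = C(38, 7) · 2^{1 − 21} = 12620256 · 1/1048576 = 394383/32768.
Numerically: E[X] ≈ 12.0356.

E[X] = C(38,7)·2^(1−C(7,2)) = 394383/32768 ≈ 12.0356.


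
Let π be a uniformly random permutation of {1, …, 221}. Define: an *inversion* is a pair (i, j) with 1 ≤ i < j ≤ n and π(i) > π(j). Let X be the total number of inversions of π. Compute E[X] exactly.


Write X = Σ X_I over the C(221, 2) = 24310 pairs i < j, with X_I the indicator of one inversion.
There are 24310 indicators.
For each fixed pair i < j, the values π(i) and π(j) are two distinct elements of {1, …, 221} in uniformly random order; by symmetry P[π(i) > π(j)] = 1/2.
By linearity: E[X] = 24310 · (1/2) = C(221, 2) · (1/2) = 24310/2 = 12155 ≈ 12155.00000.

E[X] = 12155 = 12155.00000.


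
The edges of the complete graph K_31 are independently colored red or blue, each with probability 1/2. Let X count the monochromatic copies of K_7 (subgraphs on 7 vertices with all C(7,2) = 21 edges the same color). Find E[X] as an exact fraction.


Let X = Σ_S X_S over the C(31, 7) = 2629575 subsets S of size 7, where X_S = 1 if the K_7 on S is monochromatic.
For a fixed S, the K_7 on S has C(7, 2) = 21 edges. P[all 21 edges red] = (1/2)^21, and likewise for blue, so P[monochromatic] = 2·(1/2)^21 = 2^{1 − 21} = 1/1048576.
Summing: E[X] = C(31, 7) · 2^{1 − 21} = 2629575 · 1/1048576 = 2629575/1048576.
Numerically: E[X] ≈ 2.50776.

E[X] = C(31,7)·2^(1−C(7,2)) = 2629575/1048576 ≈ 2.50776.


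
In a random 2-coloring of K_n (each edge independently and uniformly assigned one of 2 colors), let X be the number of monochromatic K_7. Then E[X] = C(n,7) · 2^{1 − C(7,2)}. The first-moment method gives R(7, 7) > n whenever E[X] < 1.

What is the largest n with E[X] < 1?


We need C(n, 7) · 2^{1 − 21} < 1, i.e. C(n, 7) < 2^{21 − 1} = 1048576.
Check values of n near the boundary:
  n = 23: C(23, 7) = 245157; 245157 < 1048576? YES
  n = 24: C(24, 7) = 346104; 346104 < 1048576? YES
  n = 25: C(25, 7) = 480700; 480700 < 1048576? YES
  n = 26: C(26, 7) = 657800; 657800 < 1048576? YES
  n = 27: C(27, 7) = 888030; 888030 < 1048576? YES
  n = 28: C(28, 7) = 1184040; 1184040 < 1048576? NO
  n = 29: C(29, 7) = 1560780; 1560780 < 1048576? NO
  n = 30: C(30, 7) = 2035800; 2035800 < 1048576? NO
The largest n with C(n, 7) < 1048576 is n = 27 (where E[X] = 444015/524288 ≈ 0.847). Hence R(7, 7) > 27, i.e. R(7, 7) ≥ 28.

Largest n = 27; hence R(7, 7) > 27.


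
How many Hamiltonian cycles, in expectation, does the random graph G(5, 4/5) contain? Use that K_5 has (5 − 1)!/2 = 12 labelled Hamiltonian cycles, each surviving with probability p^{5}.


K_5 has (5 − 1)!/2 = 12 labelled Hamiltonian cycles.
For each such Hamiltonian cycle H, let X_H = 1 if all 5 edges of H are present in G. Then P[X_H = 1] = p^{5} = (4/5)^{5} = 1024/3125.
By linearity: E[X] = Σ_H E[X_H] = 12 · p^{5} = 12 · 1024/3125 = 12288/3125.
Numerically: E[X] ≈ 3.93216.

E[X] = 12 · (4/5)^{5} = 12288/3125 ≈ 3.93216.


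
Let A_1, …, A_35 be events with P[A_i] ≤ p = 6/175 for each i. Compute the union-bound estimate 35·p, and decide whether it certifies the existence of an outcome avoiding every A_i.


Union bound: P[∪_{i=1}^{35} A_i] ≤ Σ_i P[A_i] ≤ 35·p = 35·(6/175) = 6/5.
Numerically: 6/5 ≈ 1.200000.
Is 6/5 < 1? NO.
Since the bound 6/5 is ≥ 1, the union bound is uninformative here; it does NOT by itself certify existence.

35·p = 6/5 ≈ 1.200000; existence NOT certified by the union bound.


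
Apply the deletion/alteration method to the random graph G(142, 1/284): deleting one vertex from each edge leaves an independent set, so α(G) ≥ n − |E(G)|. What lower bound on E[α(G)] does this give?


E[|E(G)|] = C(142, 2)·p = 10011 · (1/284) = 141/4.
E[α(G)] ≥ n − E[|E(G)|] = 142 − 141/4 = 427/4.
Numerically: ≈ 106.7500.
(This is only a lower bound; the true E[α(G)] may be larger.)

E[α(G)] ≥ 427/4 ≈ 106.7500.


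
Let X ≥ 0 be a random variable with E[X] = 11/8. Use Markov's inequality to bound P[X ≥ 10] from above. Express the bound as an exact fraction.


μ = E[X] = 11/8, a = 10.
Markov: P[X ≥ 10] ≤ μ/a = (11/8)/10 = 11/80.
Numerically: ≈ 0.1375.
(Since a = 10 > μ = 1.3750, the bound 11/80 is < 1 and informative.)

P[X ≥ 10] ≤ 11/80 ≈ 0.1375.


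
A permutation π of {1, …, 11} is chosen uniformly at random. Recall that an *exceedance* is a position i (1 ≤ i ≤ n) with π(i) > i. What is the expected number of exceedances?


Write X = Σ_{i=1}^{11} X_i, where X_i = 1_{π(i) > i}.
For each fixed i, π(i) is uniform over {1, …, 11} (marginal of a uniform permutation), so P[π(i) > i] = (n − i)/n. Summing: Σ_{i=1}^{11} (n − i)/n = (0 + 1 + … + 10)/11 = 11(11 − 1)/(2·11) = (11 − 1)/2.
Hence E[X] = Σ_{i=1}^{11} (11 − i)/11 = 5 ≈ 5.00000.

E[X] = 5 = 5.00000.


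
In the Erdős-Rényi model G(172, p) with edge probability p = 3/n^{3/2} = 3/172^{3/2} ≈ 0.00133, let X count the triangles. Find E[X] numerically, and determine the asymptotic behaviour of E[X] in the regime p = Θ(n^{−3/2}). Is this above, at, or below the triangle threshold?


Number of potential triangles: C(172, 3) = 833340.
Each occurs with probability p³ ≈ (0.00133)³ ≈ 2.35226e-09.
By linearity: E[X] = C(172, 3)·p³ ≈ 833340 · 2.35226e-09 ≈ 0.002.
Since α = 3/2 > 1, p = c/n^{3/2} = o(1/n) is below the triangle threshold p ~ 1/n. Asymptotically E[X] ~ (c³/6)·n^{3(1−α)} = (3³/6)·n^{-1.5} → 0, so by Markov's inequality G has no triangles w.h.p.

E[X] ≈ 0.002; in regime p = Θ(1/n^{3/2}) E[X] tends to 0 (below the triangle threshold p ~ 1/n).


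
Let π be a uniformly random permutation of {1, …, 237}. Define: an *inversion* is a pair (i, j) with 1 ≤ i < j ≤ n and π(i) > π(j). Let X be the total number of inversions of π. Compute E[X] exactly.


Write X = Σ X_I over the C(237, 2) = 27966 pairs i < j, with X_I the indicator of one inversion.
There are 27966 indicators.
For each fixed pair i < j, the values π(i) and π(j) are two distinct elements of {1, …, 237} in uniformly random order; by symmetry P[π(i) > π(j)] = 1/2.
By linearity: E[X] = 27966 · (1/2) = C(237, 2) · (1/2) = 27966/2 = 13983 ≈ 13983.000.

E[X] = 13983 = 13983.000.


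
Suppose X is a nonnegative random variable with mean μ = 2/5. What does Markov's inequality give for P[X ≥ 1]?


μ = E[X] = 2/5, a = 1.
Markov: P[X ≥ 1] ≤ μ/a = (2/5)/1 = 2/5.
Numerically: ≈ 0.400000.
(Since a = 1 > μ = 0.400000, the bound 2/5 is < 1 and informative.)

P[X ≥ 1] ≤ 2/5 ≈ 0.400000.


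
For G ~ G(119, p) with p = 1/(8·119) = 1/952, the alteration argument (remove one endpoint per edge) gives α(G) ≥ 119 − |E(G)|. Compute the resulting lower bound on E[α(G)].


E[|E(G)|] = C(119, 2)·p = 7021 · (1/952) = 59/8.
E[α(G)] ≥ n − E[|E(G)|] = 119 − 59/8 = 893/8.
Numerically: ≈ 111.6250.
(This is only a lower bound; the true E[α(G)] may be larger.)

E[α(G)] ≥ 893/8 ≈ 111.6250.


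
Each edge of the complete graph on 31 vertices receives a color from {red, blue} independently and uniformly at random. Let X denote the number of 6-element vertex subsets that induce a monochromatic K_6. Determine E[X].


Let X = Σ_S X_S over the C(31, 6) = 736281 subsets S of size 6, where X_S = 1 if the K_6 on S is monochromatic.
For a fixed S, the K_6 on S has C(6, 2) = 15 edges. P[all 15 edges red] = (1/2)^15, and likewise for blue, so P[monochromatic] = 2·(1/2)^15 = 2^{1 − 15} = 1/16384.
By linearity of expectation: E[X] = C(31, 6) · 2^{1 − 15} = 736281 · 1/16384 = 736281/16384.
Numerically: E[X] ≈ 44.939026.

E[X] = C(31,6)·2^(1−C(6,2)) = 736281/16384 ≈ 44.939026.


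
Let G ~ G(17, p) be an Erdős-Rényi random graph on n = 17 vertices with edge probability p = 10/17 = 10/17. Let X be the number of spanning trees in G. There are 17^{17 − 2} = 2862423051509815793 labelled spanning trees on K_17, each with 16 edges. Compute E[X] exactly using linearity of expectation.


K_17 has 17^{17 − 2} = 2862423051509815793 labelled spanning trees.
For each such spanning tree H, let X_H = 1 if all 16 edges of H are present in G. Then P[X_H = 1] = p^{16} = (10/17)^{16} = 10000000000000000/48661191875666868481.
Summing the indicators: E[X] = Σ_H E[X_H] = 2862423051509815793 · p^{16} = 2862423051509815793 · 10000000000000000/48661191875666868481 = 10000000000000000/17.
Numerically: E[X] ≈ 5.88235e+14.

E[X] = 2862423051509815793 · (10/17)^{16} = 10000000000000000/17 ≈ 5.88235e+14.


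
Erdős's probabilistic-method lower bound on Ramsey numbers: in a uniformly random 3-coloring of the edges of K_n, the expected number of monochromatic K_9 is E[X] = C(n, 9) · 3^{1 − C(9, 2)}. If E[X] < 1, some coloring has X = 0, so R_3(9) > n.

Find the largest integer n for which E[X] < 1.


We need C(n, 9) · 3^{1 − 36} < 1, i.e. C(n, 9) < 3^{36 − 1} = 50031545098999707.
Check values of n near the boundary:
  n = 296: C(296, 9) = 42513789098994080; 42513789098994080 < 50031545098999707? YES
  n = 297: C(297, 9) = 43842345008337645; 43842345008337645 < 50031545098999707? YES
  n = 298: C(298, 9) = 45207677551849890; 45207677551849890 < 50031545098999707? YES
  n = 299: C(299, 9) = 46610674441390059; 46610674441390059 < 50031545098999707? YES
  n = 300: C(300, 9) = 48052241692154700; 48052241692154700 < 50031545098999707? YES
  n = 301: C(301, 9) = 49533303936090975; 49533303936090975 < 50031545098999707? YES
  n = 302: C(302, 9) = 51054804739588650; 51054804739588650 < 50031545098999707? NO
  n = 303: C(303, 9) = 52617706925494425; 52617706925494425 < 50031545098999707? NO
The largest n with C(n, 9) < 50031545098999707 is n = 301 (where E[X] = 16511101312030325/16677181699666569 ≈ 0.9900415). Hence R_3(9) > 301, i.e. R_3(9) ≥ 302.

Largest n = 301; hence R_3(9) > 301.


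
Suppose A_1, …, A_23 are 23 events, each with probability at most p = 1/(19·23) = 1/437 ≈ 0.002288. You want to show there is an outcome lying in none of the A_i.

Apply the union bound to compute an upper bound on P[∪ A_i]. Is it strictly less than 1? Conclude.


Union bound: P[∪_{i=1}^{23} A_i] ≤ Σ_i P[A_i] ≤ 23·p = 23·(1/437) = 1/19.
Numerically: 1/19 ≈ 0.052632.
Is 1/19 < 1? YES.
Since P[∪ A_i] ≤ 1/19 < 1, the complement has P[∩ A_i^c] ≥ 1 − 1/19 = 18/19 > 0, so some outcome avoids every A_i.

23·p = 1/19 ≈ 0.052632; existence CERTIFIED by the union bound.


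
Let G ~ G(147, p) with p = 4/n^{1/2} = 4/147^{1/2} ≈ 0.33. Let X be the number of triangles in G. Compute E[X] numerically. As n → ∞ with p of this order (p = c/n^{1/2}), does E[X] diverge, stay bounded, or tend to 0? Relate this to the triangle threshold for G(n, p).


Number of potential triangles: C(147, 3) = 518665.
Each occurs with probability p³ ≈ (0.33)³ ≈ 3.59091e-02.
By linearity: E[X] = C(147, 3)·p³ ≈ 518665 · 3.59091e-02 ≈ 18624.770.
Since α = 1/2 < 1, p = c/n^{1/2} ≫ 1/n is above the triangle threshold p ~ 1/n. Asymptotically E[X] ~ (c³/6)·n^{3(1−α)} = (4³/6)·n^{1.5} → ∞; triangles are abundant w.h.p.

E[X] ≈ 18624.770; in regime p = Θ(1/n^{1/2}) E[X] diverges (above the triangle threshold p ~ 1/n).


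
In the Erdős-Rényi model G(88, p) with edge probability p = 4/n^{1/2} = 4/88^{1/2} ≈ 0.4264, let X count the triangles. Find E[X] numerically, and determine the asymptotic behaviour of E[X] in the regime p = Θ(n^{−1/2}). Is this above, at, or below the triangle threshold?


Number of potential triangles: C(88, 3) = 109736.
Each occurs with probability p³ ≈ (0.4264)³ ≈ 7.752753e-02.
By linearity: E[X] = C(88, 3)·p³ ≈ 109736 · 7.752753e-02 ≈ 8507.5614.
Since α = 1/2 < 1, p = c/n^{1/2} ≫ 1/n is above the triangle threshold p ~ 1/n. Asymptotically E[X] ~ (c³/6)·n^{3(1−α)} = (4³/6)·n^{1.5} → ∞; triangles are abundant w.h.p.

E[X] ≈ 8507.5614; in regime p = Θ(1/n^{1/2}) E[X] diverges (above the triangle threshold p ~ 1/n).


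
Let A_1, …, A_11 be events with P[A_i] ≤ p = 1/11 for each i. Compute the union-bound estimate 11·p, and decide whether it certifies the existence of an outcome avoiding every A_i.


Union bound: P[∪_{i=1}^{11} A_i] ≤ Σ_i P[A_i] ≤ 11·p = 11·(1/11) = 1.
Numerically: 1 ≈ 1.000.
Is 1 < 1? NO.
Since the bound 1 is ≥ 1, the union bound is uninformative here; it does NOT by itself certify existence.

11·p = 1 ≈ 1.000; existence NOT certified by the union bound.


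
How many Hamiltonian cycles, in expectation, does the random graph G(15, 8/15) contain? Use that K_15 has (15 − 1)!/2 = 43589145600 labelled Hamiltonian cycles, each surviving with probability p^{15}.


K_15 has (15 − 1)!/2 = 43589145600 labelled Hamiltonian cycles.
For each such Hamiltonian cycle H, let X_H = 1 if all 15 edges of H are present in G. Then P[X_H = 1] = p^{15} = (8/15)^{15} = 35184372088832/437893890380859375.
By linearity: E[X] = Σ_H E[X_H] = 43589145600 · p^{15} = 43589145600 · 35184372088832/437893890380859375 = 252453780711880523776/72081298828125.
Numerically: E[X] ≈ 3.50235e+06.

E[X] = 43589145600 · (8/15)^{15} = 252453780711880523776/72081298828125 ≈ 3.50235e+06.


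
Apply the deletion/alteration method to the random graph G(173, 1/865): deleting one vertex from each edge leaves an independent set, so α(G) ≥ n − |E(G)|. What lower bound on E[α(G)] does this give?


E[|E(G)|] = C(173, 2)·p = 14878 · (1/865) = 86/5.
E[α(G)] ≥ n − E[|E(G)|] = 173 − 86/5 = 779/5.
Numerically: ≈ 155.80000.
(This is only a lower bound; the true E[α(G)] may be larger.)

E[α(G)] ≥ 779/5 ≈ 155.80000.


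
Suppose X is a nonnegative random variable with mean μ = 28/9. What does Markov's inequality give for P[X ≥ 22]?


μ = E[X] = 28/9, a = 22.
Markov: P[X ≥ 22] ≤ μ/a = (28/9)/22 = 14/99.
Numerically: ≈ 0.141.
(Since a = 22 > μ = 3.111, the bound 14/99 is < 1 and informative.)

P[X ≥ 22] ≤ 14/99 ≈ 0.141.


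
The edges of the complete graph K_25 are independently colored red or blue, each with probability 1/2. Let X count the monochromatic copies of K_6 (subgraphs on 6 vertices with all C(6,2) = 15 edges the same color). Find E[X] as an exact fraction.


Let X = Σ_S X_S over the C(25, 6) = 177100 subsets S of size 6, where X_S = 1 if the K_6 on S is monochromatic.
For a fixed S, the K_6 on S has C(6, 2) = 15 edges. P[all 15 edges red] = (1/2)^15, and likewise for blue, so P[monochromatic] = 2·(1/2)^15 = 2^{1 − 15} = 1/16384.
Summing: E[X] = C(25, 6) · 2^{1 − 15} = 177100 · 1/16384 = 44275/4096.
Numerically: E[X] ≈ 10.80933.

E[X] = C(25,6)·2^(1−C(6,2)) = 44275/4096 ≈ 10.80933.


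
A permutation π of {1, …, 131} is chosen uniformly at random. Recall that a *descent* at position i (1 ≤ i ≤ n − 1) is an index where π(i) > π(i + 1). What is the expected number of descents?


Write X = Σ X_I over i = 1, …, 130, with X_I the indicator of one descent.
There are 130 indicators.
For each fixed i, the pair (π(i), π(i+1)) is a uniformly random ordered pair of distinct values from {1, …, 131}; by symmetry P[π(i) > π(i+1)] = 1/2.
By linearity: E[X] = 130 · (1/2) = (131 − 1) · (1/2) = 65 ≈ 65.000.

E[X] = 65 = 65.000.


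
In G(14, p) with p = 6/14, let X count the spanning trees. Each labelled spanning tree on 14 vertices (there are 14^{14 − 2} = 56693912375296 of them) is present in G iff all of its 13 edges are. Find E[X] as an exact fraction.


K_14 has 14^{14 − 2} = 56693912375296 labelled spanning trees.
For each such spanning tree H, let X_H = 1 if all 13 edges of H are present in G. Then P[X_H = 1] = p^{13} = (3/7)^{13} = 1594323/96889010407.
By linearity: E[X] = Σ_H E[X_H] = 56693912375296 · p^{13} = 56693912375296 · 1594323/96889010407 = 6530347008/7.
Numerically: E[X] ≈ 9.33e+08.

E[X] = 56693912375296 · (3/7)^{13} = 6530347008/7 ≈ 9.33e+08.


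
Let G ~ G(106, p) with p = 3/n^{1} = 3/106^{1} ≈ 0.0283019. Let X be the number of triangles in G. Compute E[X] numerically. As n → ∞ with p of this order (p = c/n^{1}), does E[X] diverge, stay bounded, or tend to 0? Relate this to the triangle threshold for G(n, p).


Number of potential triangles: C(106, 3) = 192920.
Each occurs with probability p³ ≈ (0.0283019)³ ≈ 2.26697206e-05.
By linearity: E[X] = C(106, 3)·p³ ≈ 192920 · 2.26697206e-05 ≈ 4.373443.
Here α = 1, so p = 3/n is exactly at the triangle threshold p ~ 1/n. Asymptotically E[X] → c³/6 = 3³/6 = 9/2 ≈ 4.500000, a bounded constant. In this regime the triangle count is asymptotically Poisson(c³/6).

E[X] ≈ 4.373443; in regime p = Θ(1/n^{1}) E[X] stays bounded (at the triangle threshold p ~ 1/n).
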